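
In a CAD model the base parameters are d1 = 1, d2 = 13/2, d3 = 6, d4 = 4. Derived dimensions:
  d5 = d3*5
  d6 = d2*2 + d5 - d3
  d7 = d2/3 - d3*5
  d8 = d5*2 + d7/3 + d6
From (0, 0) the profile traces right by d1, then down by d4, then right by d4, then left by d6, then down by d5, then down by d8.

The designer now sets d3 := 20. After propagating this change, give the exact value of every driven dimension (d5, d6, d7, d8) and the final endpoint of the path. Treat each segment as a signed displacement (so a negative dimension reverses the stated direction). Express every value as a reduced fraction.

d5 = 100
d6 = 93
d7 = -587/6
d8 = 4687/18
endpoint = (-88, -6559/18)

Apply edit: d3 := 20
  d5 = d3*5 = 100
  d6 = d2*2 + d5 - d3 = 93
  d7 = d2/3 - d3*5 = -587/6
  d8 = d5*2 + d7/3 + d6 = 4687/18
Walk from origin (0, 0):
  seg 1: right by d1 = 1 → (1, 0)
  seg 2: down by d4 = 4 → (1, -4)
  seg 3: right by d4 = 4 → (5, -4)
  seg 4: left by d6 = 93 → (-88, -4)
  seg 5: down by d5 = 100 → (-88, -104)
  seg 6: down by d8 = 4687/18 → (-88, -6559/18)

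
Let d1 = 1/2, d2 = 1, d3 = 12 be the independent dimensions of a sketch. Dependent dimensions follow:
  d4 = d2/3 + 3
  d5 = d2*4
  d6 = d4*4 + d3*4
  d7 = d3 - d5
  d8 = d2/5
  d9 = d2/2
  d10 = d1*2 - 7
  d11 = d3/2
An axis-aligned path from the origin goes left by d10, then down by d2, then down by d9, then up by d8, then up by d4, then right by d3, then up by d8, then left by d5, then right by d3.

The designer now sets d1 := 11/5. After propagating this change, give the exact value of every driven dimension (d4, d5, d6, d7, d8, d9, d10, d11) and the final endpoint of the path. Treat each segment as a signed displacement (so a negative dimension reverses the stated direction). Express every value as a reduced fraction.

d4 = 10/3
d5 = 4
d6 = 184/3
d7 = 8
d8 = 1/5
d9 = 1/2
d10 = -13/5
d11 = 6
endpoint = (113/5, 67/30)

Apply edit: d1 := 11/5
  d4 = d2/3 + 3 = 10/3
  d5 = d2*4 = 4
  d6 = d4*4 + d3*4 = 184/3
  d7 = d3 - d5 = 8
  d8 = d2/5 = 1/5
  d9 = d2/2 = 1/2
  d10 = d1*2 - 7 = -13/5
  d11 = d3/2 = 6
Walk from origin (0, 0):
  seg 1: left by d10 = -13/5 → (13/5, 0)
  seg 2: down by d2 = 1 → (13/5, -1)
  seg 3: down by d9 = 1/2 → (13/5, -3/2)
  seg 4: up by d8 = 1/5 → (13/5, -13/10)
  seg 5: up by d4 = 10/3 → (13/5, 61/30)
  seg 6: right by d3 = 12 → (73/5, 61/30)
  seg 7: up by d8 = 1/5 → (73/5, 67/30)
  seg 8: left by d5 = 4 → (53/5, 67/30)
  seg 9: right by d3 = 12 → (113/5, 67/30)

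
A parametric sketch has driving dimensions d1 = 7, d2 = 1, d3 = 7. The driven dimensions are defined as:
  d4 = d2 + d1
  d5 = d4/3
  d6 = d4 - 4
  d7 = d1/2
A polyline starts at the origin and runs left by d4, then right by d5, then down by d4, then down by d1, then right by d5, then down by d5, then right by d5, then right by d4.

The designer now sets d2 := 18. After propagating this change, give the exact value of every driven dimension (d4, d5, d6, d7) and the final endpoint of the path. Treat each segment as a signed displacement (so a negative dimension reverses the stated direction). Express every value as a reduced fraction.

d4 = 25
d5 = 25/3
d6 = 21
d7 = 7/2
endpoint = (25, -121/3)

Apply edit: d2 := 18
  d4 = d2 + d1 = 25
  d5 = d4/3 = 25/3
  d6 = d4 - 4 = 21
  d7 = d1/2 = 7/2
Walk from origin (0, 0):
  seg 1: left by d4 = 25 → (-25, 0)
  seg 2: right by d5 = 25/3 → (-50/3, 0)
  seg 3: down by d4 = 25 → (-50/3, -25)
  seg 4: down by d1 = 7 → (-50/3, -32)
  seg 5: right by d5 = 25/3 → (-25/3, -32)
  seg 6: down by d5 = 25/3 → (-25/3, -121/3)
  seg 7: right by d5 = 25/3 → (0, -121/3)
  seg 8: right by d4 = 25 → (25, -121/3)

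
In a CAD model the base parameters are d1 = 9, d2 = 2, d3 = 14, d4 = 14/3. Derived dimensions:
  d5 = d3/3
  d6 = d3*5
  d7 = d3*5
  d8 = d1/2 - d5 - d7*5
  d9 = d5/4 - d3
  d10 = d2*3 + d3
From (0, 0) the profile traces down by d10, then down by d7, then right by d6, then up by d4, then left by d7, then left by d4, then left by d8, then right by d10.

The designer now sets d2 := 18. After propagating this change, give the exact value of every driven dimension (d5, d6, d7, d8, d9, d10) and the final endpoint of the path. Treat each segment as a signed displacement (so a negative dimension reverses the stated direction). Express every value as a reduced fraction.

d5 = 14/3
d6 = 70
d7 = 70
d8 = -2101/6
d9 = -77/6
d10 = 68
endpoint = (827/2, -400/3)

Apply edit: d2 := 18
  d5 = d3/3 = 14/3
  d6 = d3*5 = 70
  d7 = d3*5 = 70
  d8 = d1/2 - d5 - d7*5 = -2101/6
  d9 = d5/4 - d3 = -77/6
  d10 = d2*3 + d3 = 68
Walk from origin (0, 0):
  seg 1: down by d10 = 68 → (0, -68)
  seg 2: down by d7 = 70 → (0, -138)
  seg 3: right by d6 = 70 → (70, -138)
  seg 4: up by d4 = 14/3 → (70, -400/3)
  seg 5: left by d7 = 70 → (0, -400/3)
  seg 6: left by d4 = 14/3 → (-14/3, -400/3)
  seg 7: left by d8 = -2101/6 → (691/2, -400/3)
  seg 8: right by d10 = 68 → (827/2, -400/3)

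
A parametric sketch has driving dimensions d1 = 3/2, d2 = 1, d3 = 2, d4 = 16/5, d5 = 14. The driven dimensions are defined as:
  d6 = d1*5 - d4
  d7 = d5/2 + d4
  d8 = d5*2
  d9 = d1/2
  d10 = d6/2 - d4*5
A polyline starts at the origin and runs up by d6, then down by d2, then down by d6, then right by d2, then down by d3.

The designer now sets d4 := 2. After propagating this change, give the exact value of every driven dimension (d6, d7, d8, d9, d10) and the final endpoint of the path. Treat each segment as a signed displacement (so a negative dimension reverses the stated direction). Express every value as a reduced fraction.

Apply edit: d4 := 2
  d6 = d1*5 - d4 = 11/2
  d7 = d5/2 + d4 = 9
  d8 = d5*2 = 28
  d9 = d1/2 = 3/4
  d10 = d6/2 - d4*5 = -29/4
Walk from origin (0, 0):
  seg 1: up by d6 = 11/2 → (0, 11/2)
  seg 2: down by d2 = 1 → (0, 9/2)
  seg 3: down by d6 = 11/2 → (0, -1)
  seg 4: right by d2 = 1 → (1, -1)
  seg 5: down by d3 = 2 → (1, -3)

d6 = 11/2
d7 = 9
d8 = 28
d9 = 3/4
d10 = -29/4
endpoint = (1, -3)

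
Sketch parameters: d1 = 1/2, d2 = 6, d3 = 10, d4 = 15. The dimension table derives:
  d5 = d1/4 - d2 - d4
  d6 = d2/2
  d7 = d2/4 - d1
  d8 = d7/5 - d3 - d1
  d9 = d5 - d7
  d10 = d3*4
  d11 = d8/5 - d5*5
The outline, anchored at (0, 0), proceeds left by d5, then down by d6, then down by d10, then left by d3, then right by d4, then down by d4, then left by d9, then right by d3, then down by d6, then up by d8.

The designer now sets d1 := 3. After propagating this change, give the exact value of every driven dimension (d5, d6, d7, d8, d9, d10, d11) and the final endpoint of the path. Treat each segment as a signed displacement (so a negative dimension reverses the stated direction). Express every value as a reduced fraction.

d5 = -81/4
d6 = 3
d7 = -3/2
d8 = -133/10
d9 = -75/4
d10 = 40
d11 = 9859/100
endpoint = (54, -743/10)

Apply edit: d1 := 3
  d5 = d1/4 - d2 - d4 = -81/4
  d6 = d2/2 = 3
  d7 = d2/4 - d1 = -3/2
  d8 = d7/5 - d3 - d1 = -133/10
  d9 = d5 - d7 = -75/4
  d10 = d3*4 = 40
  d11 = d8/5 - d5*5 = 9859/100
Walk from origin (0, 0):
  seg 1: left by d5 = -81/4 → (81/4, 0)
  seg 2: down by d6 = 3 → (81/4, -3)
  seg 3: down by d10 = 40 → (81/4, -43)
  seg 4: left by d3 = 10 → (41/4, -43)
  seg 5: right by d4 = 15 → (101/4, -43)
  seg 6: down by d4 = 15 → (101/4, -58)
  seg 7: left by d9 = -75/4 → (44, -58)
  seg 8: right by d3 = 10 → (54, -58)
  seg 9: down by d6 = 3 → (54, -61)
  seg 10: up by d8 = -133/10 → (54, -743/10)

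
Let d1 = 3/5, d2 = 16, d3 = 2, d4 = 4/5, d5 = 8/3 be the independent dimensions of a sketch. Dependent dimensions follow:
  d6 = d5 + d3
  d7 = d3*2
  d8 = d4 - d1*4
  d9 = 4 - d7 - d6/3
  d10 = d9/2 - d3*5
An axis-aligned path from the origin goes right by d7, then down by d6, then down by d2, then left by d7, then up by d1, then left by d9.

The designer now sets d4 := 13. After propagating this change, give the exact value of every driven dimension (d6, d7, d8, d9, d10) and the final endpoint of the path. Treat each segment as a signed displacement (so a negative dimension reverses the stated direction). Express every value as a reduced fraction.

Apply edit: d4 := 13
  d6 = d5 + d3 = 14/3
  d7 = d3*2 = 4
  d8 = d4 - d1*4 = 53/5
  d9 = 4 - d7 - d6/3 = -14/9
  d10 = d9/2 - d3*5 = -97/9
Walk from origin (0, 0):
  seg 1: right by d7 = 4 → (4, 0)
  seg 2: down by d6 = 14/3 → (4, -14/3)
  seg 3: down by d2 = 16 → (4, -62/3)
  seg 4: left by d7 = 4 → (0, -62/3)
  seg 5: up by d1 = 3/5 → (0, -301/15)
  seg 6: left by d9 = -14/9 → (14/9, -301/15)

d6 = 14/3
d7 = 4
d8 = 53/5
d9 = -14/9
d10 = -97/9
endpoint = (14/9, -301/15)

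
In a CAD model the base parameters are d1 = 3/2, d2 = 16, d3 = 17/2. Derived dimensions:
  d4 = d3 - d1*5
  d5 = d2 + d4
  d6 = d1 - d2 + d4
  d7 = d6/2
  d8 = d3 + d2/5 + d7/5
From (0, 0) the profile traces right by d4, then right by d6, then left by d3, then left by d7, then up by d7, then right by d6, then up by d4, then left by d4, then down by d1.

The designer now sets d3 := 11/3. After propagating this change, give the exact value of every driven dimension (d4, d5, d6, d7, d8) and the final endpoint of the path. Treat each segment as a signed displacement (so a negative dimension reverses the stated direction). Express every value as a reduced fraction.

Apply edit: d3 := 11/3
  d4 = d3 - d1*5 = -23/6
  d5 = d2 + d4 = 73/6
  d6 = d1 - d2 + d4 = -55/3
  d7 = d6/2 = -55/6
  d8 = d3 + d2/5 + d7/5 = 151/30
Walk from origin (0, 0):
  seg 1: right by d4 = -23/6 → (-23/6, 0)
  seg 2: right by d6 = -55/3 → (-133/6, 0)
  seg 3: left by d3 = 11/3 → (-155/6, 0)
  seg 4: left by d7 = -55/6 → (-50/3, 0)
  seg 5: up by d7 = -55/6 → (-50/3, -55/6)
  seg 6: right by d6 = -55/3 → (-35, -55/6)
  seg 7: up by d4 = -23/6 → (-35, -13)
  seg 8: left by d4 = -23/6 → (-187/6, -13)
  seg 9: down by d1 = 3/2 → (-187/6, -29/2)

d4 = -23/6
d5 = 73/6
d6 = -55/3
d7 = -55/6
d8 = 151/30
endpoint = (-187/6, -29/2)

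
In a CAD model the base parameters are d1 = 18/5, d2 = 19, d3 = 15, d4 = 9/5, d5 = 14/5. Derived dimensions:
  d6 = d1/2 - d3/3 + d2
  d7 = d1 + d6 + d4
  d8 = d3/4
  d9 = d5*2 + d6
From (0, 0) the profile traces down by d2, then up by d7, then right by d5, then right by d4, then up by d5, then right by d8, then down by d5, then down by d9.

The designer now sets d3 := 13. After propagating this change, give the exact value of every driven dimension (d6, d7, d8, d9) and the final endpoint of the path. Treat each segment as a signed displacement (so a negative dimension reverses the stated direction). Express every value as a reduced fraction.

d6 = 247/15
d7 = 328/15
d8 = 13/4
d9 = 331/15
endpoint = (157/20, -96/5)

Apply edit: d3 := 13
  d6 = d1/2 - d3/3 + d2 = 247/15
  d7 = d1 + d6 + d4 = 328/15
  d8 = d3/4 = 13/4
  d9 = d5*2 + d6 = 331/15
Walk from origin (0, 0):
  seg 1: down by d2 = 19 → (0, -19)
  seg 2: up by d7 = 328/15 → (0, 43/15)
  seg 3: right by d5 = 14/5 → (14/5, 43/15)
  seg 4: right by d4 = 9/5 → (23/5, 43/15)
  seg 5: up by d5 = 14/5 → (23/5, 17/3)
  seg 6: right by d8 = 13/4 → (157/20, 17/3)
  seg 7: down by d5 = 14/5 → (157/20, 43/15)
  seg 8: down by d9 = 331/15 → (157/20, -96/5)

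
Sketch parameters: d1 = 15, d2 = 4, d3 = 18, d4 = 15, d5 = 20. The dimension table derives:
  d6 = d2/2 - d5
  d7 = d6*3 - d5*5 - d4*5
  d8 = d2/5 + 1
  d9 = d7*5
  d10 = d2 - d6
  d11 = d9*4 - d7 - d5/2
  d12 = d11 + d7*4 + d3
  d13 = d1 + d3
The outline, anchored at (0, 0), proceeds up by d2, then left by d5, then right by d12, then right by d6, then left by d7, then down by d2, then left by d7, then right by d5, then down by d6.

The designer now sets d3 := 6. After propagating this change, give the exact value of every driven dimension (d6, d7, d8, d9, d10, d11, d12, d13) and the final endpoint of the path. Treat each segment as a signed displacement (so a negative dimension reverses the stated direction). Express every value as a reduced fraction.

d6 = -18
d7 = -229
d8 = 9/5
d9 = -1145
d10 = 22
d11 = -4361
d12 = -5271
d13 = 21
endpoint = (-4831, 18)

Apply edit: d3 := 6
  d6 = d2/2 - d5 = -18
  d7 = d6*3 - d5*5 - d4*5 = -229
  d8 = d2/5 + 1 = 9/5
  d9 = d7*5 = -1145
  d10 = d2 - d6 = 22
  d11 = d9*4 - d7 - d5/2 = -4361
  d12 = d11 + d7*4 + d3 = -5271
  d13 = d1 + d3 = 21
Walk from origin (0, 0):
  seg 1: up by d2 = 4 → (0, 4)
  seg 2: left by d5 = 20 → (-20, 4)
  seg 3: right by d12 = -5271 → (-5291, 4)
  seg 4: right by d6 = -18 → (-5309, 4)
  seg 5: left by d7 = -229 → (-5080, 4)
  seg 6: down by d2 = 4 → (-5080, 0)
  seg 7: left by d7 = -229 → (-4851, 0)
  seg 8: right by d5 = 20 → (-4831, 0)
  seg 9: down by d6 = -18 → (-4831, 18)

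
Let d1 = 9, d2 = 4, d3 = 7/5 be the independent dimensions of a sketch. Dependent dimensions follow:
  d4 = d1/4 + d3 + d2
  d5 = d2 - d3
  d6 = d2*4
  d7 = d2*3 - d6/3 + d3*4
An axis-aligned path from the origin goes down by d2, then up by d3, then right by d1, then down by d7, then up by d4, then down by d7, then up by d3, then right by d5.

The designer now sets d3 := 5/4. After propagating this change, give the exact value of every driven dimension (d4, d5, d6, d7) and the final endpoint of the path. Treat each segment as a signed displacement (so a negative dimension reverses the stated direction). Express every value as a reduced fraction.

d4 = 15/2
d5 = 11/4
d6 = 16
d7 = 35/3
endpoint = (47/4, -52/3)

Apply edit: d3 := 5/4
  d4 = d1/4 + d3 + d2 = 15/2
  d5 = d2 - d3 = 11/4
  d6 = d2*4 = 16
  d7 = d2*3 - d6/3 + d3*4 = 35/3
Walk from origin (0, 0):
  seg 1: down by d2 = 4 → (0, -4)
  seg 2: up by d3 = 5/4 → (0, -11/4)
  seg 3: right by d1 = 9 → (9, -11/4)
  seg 4: down by d7 = 35/3 → (9, -173/12)
  seg 5: up by d4 = 15/2 → (9, -83/12)
  seg 6: down by d7 = 35/3 → (9, -223/12)
  seg 7: up by d3 = 5/4 → (9, -52/3)
  seg 8: right by d5 = 11/4 → (47/4, -52/3)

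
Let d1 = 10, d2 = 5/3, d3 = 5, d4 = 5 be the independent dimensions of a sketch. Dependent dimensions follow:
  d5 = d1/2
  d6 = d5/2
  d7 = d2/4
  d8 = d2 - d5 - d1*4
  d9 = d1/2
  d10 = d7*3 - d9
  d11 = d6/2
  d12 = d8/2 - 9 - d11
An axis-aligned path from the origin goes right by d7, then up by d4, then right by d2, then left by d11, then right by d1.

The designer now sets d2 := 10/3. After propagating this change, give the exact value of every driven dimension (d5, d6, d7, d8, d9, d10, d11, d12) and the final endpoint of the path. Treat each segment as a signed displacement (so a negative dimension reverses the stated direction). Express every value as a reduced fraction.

d5 = 5
d6 = 5/2
d7 = 5/6
d8 = -125/3
d9 = 5
d10 = -5/2
d11 = 5/4
d12 = -373/12
endpoint = (155/12, 5)

Apply edit: d2 := 10/3
  d5 = d1/2 = 5
  d6 = d5/2 = 5/2
  d7 = d2/4 = 5/6
  d8 = d2 - d5 - d1*4 = -125/3
  d9 = d1/2 = 5
  d10 = d7*3 - d9 = -5/2
  d11 = d6/2 = 5/4
  d12 = d8/2 - 9 - d11 = -373/12
Walk from origin (0, 0):
  seg 1: right by d7 = 5/6 → (5/6, 0)
  seg 2: up by d4 = 5 → (5/6, 5)
  seg 3: right by d2 = 10/3 → (25/6, 5)
  seg 4: left by d11 = 5/4 → (35/12, 5)
  seg 5: right by d1 = 10 → (155/12, 5)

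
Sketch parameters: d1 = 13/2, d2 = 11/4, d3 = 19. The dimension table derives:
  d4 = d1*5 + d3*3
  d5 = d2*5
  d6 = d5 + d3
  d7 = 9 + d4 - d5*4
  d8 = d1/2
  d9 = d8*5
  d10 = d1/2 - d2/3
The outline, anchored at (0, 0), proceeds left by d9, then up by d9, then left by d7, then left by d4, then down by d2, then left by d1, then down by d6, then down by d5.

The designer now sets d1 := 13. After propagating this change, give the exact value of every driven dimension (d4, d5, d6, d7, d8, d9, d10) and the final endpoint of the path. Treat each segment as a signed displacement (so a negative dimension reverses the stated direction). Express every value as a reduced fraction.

d4 = 122
d5 = 55/4
d6 = 131/4
d7 = 76
d8 = 13/2
d9 = 65/2
d10 = 67/12
endpoint = (-487/2, -67/4)

Apply edit: d1 := 13
  d4 = d1*5 + d3*3 = 122
  d5 = d2*5 = 55/4
  d6 = d5 + d3 = 131/4
  d7 = 9 + d4 - d5*4 = 76
  d8 = d1/2 = 13/2
  d9 = d8*5 = 65/2
  d10 = d1/2 - d2/3 = 67/12
Walk from origin (0, 0):
  seg 1: left by d9 = 65/2 → (-65/2, 0)
  seg 2: up by d9 = 65/2 → (-65/2, 65/2)
  seg 3: left by d7 = 76 → (-217/2, 65/2)
  seg 4: left by d4 = 122 → (-461/2, 65/2)
  seg 5: down by d2 = 11/4 → (-461/2, 119/4)
  seg 6: left by d1 = 13 → (-487/2, 119/4)
  seg 7: down by d6 = 131/4 → (-487/2, -3)
  seg 8: down by d5 = 55/4 → (-487/2, -67/4)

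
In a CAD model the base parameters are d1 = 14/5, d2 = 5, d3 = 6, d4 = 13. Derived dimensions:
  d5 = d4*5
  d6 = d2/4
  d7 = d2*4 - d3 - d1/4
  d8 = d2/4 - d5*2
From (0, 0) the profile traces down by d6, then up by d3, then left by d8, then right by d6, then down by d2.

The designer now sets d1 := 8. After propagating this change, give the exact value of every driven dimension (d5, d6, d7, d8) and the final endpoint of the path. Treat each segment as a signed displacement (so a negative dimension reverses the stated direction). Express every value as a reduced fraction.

d5 = 65
d6 = 5/4
d7 = 12
d8 = -515/4
endpoint = (130, -1/4)

Apply edit: d1 := 8
  d5 = d4*5 = 65
  d6 = d2/4 = 5/4
  d7 = d2*4 - d3 - d1/4 = 12
  d8 = d2/4 - d5*2 = -515/4
Walk from origin (0, 0):
  seg 1: down by d6 = 5/4 → (0, -5/4)
  seg 2: up by d3 = 6 → (0, 19/4)
  seg 3: left by d8 = -515/4 → (515/4, 19/4)
  seg 4: right by d6 = 5/4 → (130, 19/4)
  seg 5: down by d2 = 5 → (130, -1/4)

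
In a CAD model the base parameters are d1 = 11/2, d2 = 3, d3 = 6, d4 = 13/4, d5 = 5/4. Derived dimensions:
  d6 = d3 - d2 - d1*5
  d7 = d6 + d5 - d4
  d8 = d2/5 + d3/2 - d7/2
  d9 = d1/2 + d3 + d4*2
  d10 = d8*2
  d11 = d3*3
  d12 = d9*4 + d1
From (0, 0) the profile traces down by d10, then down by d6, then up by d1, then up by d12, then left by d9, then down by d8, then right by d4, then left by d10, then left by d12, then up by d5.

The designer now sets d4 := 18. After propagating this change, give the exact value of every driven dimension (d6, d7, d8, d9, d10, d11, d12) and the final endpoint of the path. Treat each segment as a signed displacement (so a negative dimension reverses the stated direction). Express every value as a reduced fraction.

d6 = -49/2
d7 = -165/4
d8 = 969/40
d9 = 179/4
d10 = 969/20
d11 = 18
d12 = 369/2
endpoint = (-2597/10, 5723/40)

Apply edit: d4 := 18
  d6 = d3 - d2 - d1*5 = -49/2
  d7 = d6 + d5 - d4 = -165/4
  d8 = d2/5 + d3/2 - d7/2 = 969/40
  d9 = d1/2 + d3 + d4*2 = 179/4
  d10 = d8*2 = 969/20
  d11 = d3*3 = 18
  d12 = d9*4 + d1 = 369/2
Walk from origin (0, 0):
  seg 1: down by d10 = 969/20 → (0, -969/20)
  seg 2: down by d6 = -49/2 → (0, -479/20)
  seg 3: up by d1 = 11/2 → (0, -369/20)
  seg 4: up by d12 = 369/2 → (0, 3321/20)
  seg 5: left by d9 = 179/4 → (-179/4, 3321/20)
  seg 6: down by d8 = 969/40 → (-179/4, 5673/40)
  seg 7: right by d4 = 18 → (-107/4, 5673/40)
  seg 8: left by d10 = 969/20 → (-376/5, 5673/40)
  seg 9: left by d12 = 369/2 → (-2597/10, 5673/40)
  seg 10: up by d5 = 5/4 → (-2597/10, 5723/40)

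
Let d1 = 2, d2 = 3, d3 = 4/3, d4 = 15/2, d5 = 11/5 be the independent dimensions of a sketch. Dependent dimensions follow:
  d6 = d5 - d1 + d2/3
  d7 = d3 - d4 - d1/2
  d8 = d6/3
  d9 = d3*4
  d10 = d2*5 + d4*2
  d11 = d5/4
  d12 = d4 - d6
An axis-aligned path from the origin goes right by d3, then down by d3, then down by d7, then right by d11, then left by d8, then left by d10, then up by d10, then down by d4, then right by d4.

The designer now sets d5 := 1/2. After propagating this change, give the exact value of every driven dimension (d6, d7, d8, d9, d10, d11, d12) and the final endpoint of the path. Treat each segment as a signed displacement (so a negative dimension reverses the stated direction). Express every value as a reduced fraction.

d6 = -1/2
d7 = -43/6
d8 = -1/6
d9 = 16/3
d10 = 30
d11 = 1/8
d12 = 8
endpoint = (-167/8, 85/3)

Apply edit: d5 := 1/2
  d6 = d5 - d1 + d2/3 = -1/2
  d7 = d3 - d4 - d1/2 = -43/6
  d8 = d6/3 = -1/6
  d9 = d3*4 = 16/3
  d10 = d2*5 + d4*2 = 30
  d11 = d5/4 = 1/8
  d12 = d4 - d6 = 8
Walk from origin (0, 0):
  seg 1: right by d3 = 4/3 → (4/3, 0)
  seg 2: down by d3 = 4/3 → (4/3, -4/3)
  seg 3: down by d7 = -43/6 → (4/3, 35/6)
  seg 4: right by d11 = 1/8 → (35/24, 35/6)
  seg 5: left by d8 = -1/6 → (13/8, 35/6)
  seg 6: left by d10 = 30 → (-227/8, 35/6)
  seg 7: up by d10 = 30 → (-227/8, 215/6)
  seg 8: down by d4 = 15/2 → (-227/8, 85/3)
  seg 9: right by d4 = 15/2 → (-167/8, 85/3)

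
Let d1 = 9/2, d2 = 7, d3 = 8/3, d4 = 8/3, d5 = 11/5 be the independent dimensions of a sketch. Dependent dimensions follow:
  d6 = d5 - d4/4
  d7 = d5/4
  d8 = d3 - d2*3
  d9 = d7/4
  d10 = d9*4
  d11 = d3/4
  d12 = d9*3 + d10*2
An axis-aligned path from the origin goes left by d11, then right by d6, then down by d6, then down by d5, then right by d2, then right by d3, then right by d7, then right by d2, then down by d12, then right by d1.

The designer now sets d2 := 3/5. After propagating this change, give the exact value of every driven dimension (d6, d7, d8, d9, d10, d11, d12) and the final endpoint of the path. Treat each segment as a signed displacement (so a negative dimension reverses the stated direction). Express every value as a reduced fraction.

d6 = 23/15
d7 = 11/20
d8 = 13/15
d9 = 11/80
d10 = 11/20
d11 = 2/3
d12 = 121/80
endpoint = (587/60, -1259/240)

Apply edit: d2 := 3/5
  d6 = d5 - d4/4 = 23/15
  d7 = d5/4 = 11/20
  d8 = d3 - d2*3 = 13/15
  d9 = d7/4 = 11/80
  d10 = d9*4 = 11/20
  d11 = d3/4 = 2/3
  d12 = d9*3 + d10*2 = 121/80
Walk from origin (0, 0):
  seg 1: left by d11 = 2/3 → (-2/3, 0)
  seg 2: right by d6 = 23/15 → (13/15, 0)
  seg 3: down by d6 = 23/15 → (13/15, -23/15)
  seg 4: down by d5 = 11/5 → (13/15, -56/15)
  seg 5: right by d2 = 3/5 → (22/15, -56/15)
  seg 6: right by d3 = 8/3 → (62/15, -56/15)
  seg 7: right by d7 = 11/20 → (281/60, -56/15)
  seg 8: right by d2 = 3/5 → (317/60, -56/15)
  seg 9: down by d12 = 121/80 → (317/60, -1259/240)
  seg 10: right by d1 = 9/2 → (587/60, -1259/240)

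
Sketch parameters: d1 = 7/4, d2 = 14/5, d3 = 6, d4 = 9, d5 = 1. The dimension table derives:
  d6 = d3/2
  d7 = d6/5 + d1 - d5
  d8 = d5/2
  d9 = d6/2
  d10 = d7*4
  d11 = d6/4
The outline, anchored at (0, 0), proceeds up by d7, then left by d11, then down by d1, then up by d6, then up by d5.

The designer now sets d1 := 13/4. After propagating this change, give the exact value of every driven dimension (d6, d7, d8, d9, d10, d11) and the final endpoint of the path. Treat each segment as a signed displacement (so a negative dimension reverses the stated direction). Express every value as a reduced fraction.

Apply edit: d1 := 13/4
  d6 = d3/2 = 3
  d7 = d6/5 + d1 - d5 = 57/20
  d8 = d5/2 = 1/2
  d9 = d6/2 = 3/2
  d10 = d7*4 = 57/5
  d11 = d6/4 = 3/4
Walk from origin (0, 0):
  seg 1: up by d7 = 57/20 → (0, 57/20)
  seg 2: left by d11 = 3/4 → (-3/4, 57/20)
  seg 3: down by d1 = 13/4 → (-3/4, -2/5)
  seg 4: up by d6 = 3 → (-3/4, 13/5)
  seg 5: up by d5 = 1 → (-3/4, 18/5)

d6 = 3
d7 = 57/20
d8 = 1/2
d9 = 3/2
d10 = 57/5
d11 = 3/4
endpoint = (-3/4, 18/5)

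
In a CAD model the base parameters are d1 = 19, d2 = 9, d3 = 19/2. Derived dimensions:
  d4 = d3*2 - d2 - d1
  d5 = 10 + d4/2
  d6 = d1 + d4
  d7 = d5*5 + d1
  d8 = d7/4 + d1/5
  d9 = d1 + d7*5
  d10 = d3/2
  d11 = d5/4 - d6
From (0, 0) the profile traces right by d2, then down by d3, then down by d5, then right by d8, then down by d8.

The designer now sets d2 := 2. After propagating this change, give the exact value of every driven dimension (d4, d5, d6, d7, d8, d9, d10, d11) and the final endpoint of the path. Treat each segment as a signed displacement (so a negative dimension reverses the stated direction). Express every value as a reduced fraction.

d4 = -2
d5 = 9
d6 = 17
d7 = 64
d8 = 99/5
d9 = 339
d10 = 19/4
d11 = -59/4
endpoint = (109/5, -383/10)

Apply edit: d2 := 2
  d4 = d3*2 - d2 - d1 = -2
  d5 = 10 + d4/2 = 9
  d6 = d1 + d4 = 17
  d7 = d5*5 + d1 = 64
  d8 = d7/4 + d1/5 = 99/5
  d9 = d1 + d7*5 = 339
  d10 = d3/2 = 19/4
  d11 = d5/4 - d6 = -59/4
Walk from origin (0, 0):
  seg 1: right by d2 = 2 → (2, 0)
  seg 2: down by d3 = 19/2 → (2, -19/2)
  seg 3: down by d5 = 9 → (2, -37/2)
  seg 4: right by d8 = 99/5 → (109/5, -37/2)
  seg 5: down by d8 = 99/5 → (109/5, -383/10)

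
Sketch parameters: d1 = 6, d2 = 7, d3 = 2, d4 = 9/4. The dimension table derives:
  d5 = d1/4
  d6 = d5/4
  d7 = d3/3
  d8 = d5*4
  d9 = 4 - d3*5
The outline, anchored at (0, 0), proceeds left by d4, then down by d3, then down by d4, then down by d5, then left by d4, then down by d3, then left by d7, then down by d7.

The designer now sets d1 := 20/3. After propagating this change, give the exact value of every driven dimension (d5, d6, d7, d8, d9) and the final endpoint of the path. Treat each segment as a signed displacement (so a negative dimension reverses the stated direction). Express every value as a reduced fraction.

Apply edit: d1 := 20/3
  d5 = d1/4 = 5/3
  d6 = d5/4 = 5/12
  d7 = d3/3 = 2/3
  d8 = d5*4 = 20/3
  d9 = 4 - d3*5 = -6
Walk from origin (0, 0):
  seg 1: left by d4 = 9/4 → (-9/4, 0)
  seg 2: down by d3 = 2 → (-9/4, -2)
  seg 3: down by d4 = 9/4 → (-9/4, -17/4)
  seg 4: down by d5 = 5/3 → (-9/4, -71/12)
  seg 5: left by d4 = 9/4 → (-9/2, -71/12)
  seg 6: down by d3 = 2 → (-9/2, -95/12)
  seg 7: left by d7 = 2/3 → (-31/6, -95/12)
  seg 8: down by d7 = 2/3 → (-31/6, -103/12)

d5 = 5/3
d6 = 5/12
d7 = 2/3
d8 = 20/3
d9 = -6
endpoint = (-31/6, -103/12)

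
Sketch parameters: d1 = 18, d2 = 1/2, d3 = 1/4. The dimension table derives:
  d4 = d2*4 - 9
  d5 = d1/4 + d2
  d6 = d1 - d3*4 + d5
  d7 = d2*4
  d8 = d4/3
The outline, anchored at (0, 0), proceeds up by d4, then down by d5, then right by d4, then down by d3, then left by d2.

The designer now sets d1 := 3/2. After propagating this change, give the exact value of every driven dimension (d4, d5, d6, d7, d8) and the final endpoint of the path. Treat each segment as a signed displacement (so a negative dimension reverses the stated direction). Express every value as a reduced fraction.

Apply edit: d1 := 3/2
  d4 = d2*4 - 9 = -7
  d5 = d1/4 + d2 = 7/8
  d6 = d1 - d3*4 + d5 = 11/8
  d7 = d2*4 = 2
  d8 = d4/3 = -7/3
Walk from origin (0, 0):
  seg 1: up by d4 = -7 → (0, -7)
  seg 2: down by d5 = 7/8 → (0, -63/8)
  seg 3: right by d4 = -7 → (-7, -63/8)
  seg 4: down by d3 = 1/4 → (-7, -65/8)
  seg 5: left by d2 = 1/2 → (-15/2, -65/8)

d4 = -7
d5 = 7/8
d6 = 11/8
d7 = 2
d8 = -7/3
endpoint = (-15/2, -65/8)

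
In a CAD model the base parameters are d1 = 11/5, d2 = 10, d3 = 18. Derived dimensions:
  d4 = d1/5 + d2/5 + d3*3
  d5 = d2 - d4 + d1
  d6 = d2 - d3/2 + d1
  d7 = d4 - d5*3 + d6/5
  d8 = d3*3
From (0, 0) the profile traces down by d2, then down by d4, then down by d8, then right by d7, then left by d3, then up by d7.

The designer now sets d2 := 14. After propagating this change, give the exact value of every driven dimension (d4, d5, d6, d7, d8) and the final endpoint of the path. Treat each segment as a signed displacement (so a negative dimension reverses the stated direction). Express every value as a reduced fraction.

Apply edit: d2 := 14
  d4 = d1/5 + d2/5 + d3*3 = 1431/25
  d5 = d2 - d4 + d1 = -1026/25
  d6 = d2 - d3/2 + d1 = 36/5
  d7 = d4 - d5*3 + d6/5 = 909/5
  d8 = d3*3 = 54
Walk from origin (0, 0):
  seg 1: down by d2 = 14 → (0, -14)
  seg 2: down by d4 = 1431/25 → (0, -1781/25)
  seg 3: down by d8 = 54 → (0, -3131/25)
  seg 4: right by d7 = 909/5 → (909/5, -3131/25)
  seg 5: left by d3 = 18 → (819/5, -3131/25)
  seg 6: up by d7 = 909/5 → (819/5, 1414/25)

d4 = 1431/25
d5 = -1026/25
d6 = 36/5
d7 = 909/5
d8 = 54
endpoint = (819/5, 1414/25)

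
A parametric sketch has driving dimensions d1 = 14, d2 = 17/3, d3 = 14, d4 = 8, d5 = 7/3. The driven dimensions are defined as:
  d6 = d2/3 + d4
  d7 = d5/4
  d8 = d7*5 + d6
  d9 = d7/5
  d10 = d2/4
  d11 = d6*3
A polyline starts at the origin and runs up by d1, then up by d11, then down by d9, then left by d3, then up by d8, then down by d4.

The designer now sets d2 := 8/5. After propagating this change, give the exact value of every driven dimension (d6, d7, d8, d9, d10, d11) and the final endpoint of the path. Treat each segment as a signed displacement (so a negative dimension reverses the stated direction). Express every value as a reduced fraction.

Apply edit: d2 := 8/5
  d6 = d2/3 + d4 = 128/15
  d7 = d5/4 = 7/12
  d8 = d7*5 + d6 = 229/20
  d9 = d7/5 = 7/60
  d10 = d2/4 = 2/5
  d11 = d6*3 = 128/5
Walk from origin (0, 0):
  seg 1: up by d1 = 14 → (0, 14)
  seg 2: up by d11 = 128/5 → (0, 198/5)
  seg 3: down by d9 = 7/60 → (0, 2369/60)
  seg 4: left by d3 = 14 → (-14, 2369/60)
  seg 5: up by d8 = 229/20 → (-14, 764/15)
  seg 6: down by d4 = 8 → (-14, 644/15)

d6 = 128/15
d7 = 7/12
d8 = 229/20
d9 = 7/60
d10 = 2/5
d11 = 128/5
endpoint = (-14, 644/15)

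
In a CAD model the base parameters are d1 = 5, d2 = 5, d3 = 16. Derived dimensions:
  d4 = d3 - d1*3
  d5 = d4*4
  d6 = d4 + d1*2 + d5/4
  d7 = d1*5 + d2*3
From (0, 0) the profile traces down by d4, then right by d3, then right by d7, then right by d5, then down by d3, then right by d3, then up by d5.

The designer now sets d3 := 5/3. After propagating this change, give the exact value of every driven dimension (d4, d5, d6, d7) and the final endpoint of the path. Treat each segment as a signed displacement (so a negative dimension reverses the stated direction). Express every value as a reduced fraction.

Apply edit: d3 := 5/3
  d4 = d3 - d1*3 = -40/3
  d5 = d4*4 = -160/3
  d6 = d4 + d1*2 + d5/4 = -50/3
  d7 = d1*5 + d2*3 = 40
Walk from origin (0, 0):
  seg 1: down by d4 = -40/3 → (0, 40/3)
  seg 2: right by d3 = 5/3 → (5/3, 40/3)
  seg 3: right by d7 = 40 → (125/3, 40/3)
  seg 4: right by d5 = -160/3 → (-35/3, 40/3)
  seg 5: down by d3 = 5/3 → (-35/3, 35/3)
  seg 6: right by d3 = 5/3 → (-10, 35/3)
  seg 7: up by d5 = -160/3 → (-10, -125/3)

d4 = -40/3
d5 = -160/3
d6 = -50/3
d7 = 40
endpoint = (-10, -125/3)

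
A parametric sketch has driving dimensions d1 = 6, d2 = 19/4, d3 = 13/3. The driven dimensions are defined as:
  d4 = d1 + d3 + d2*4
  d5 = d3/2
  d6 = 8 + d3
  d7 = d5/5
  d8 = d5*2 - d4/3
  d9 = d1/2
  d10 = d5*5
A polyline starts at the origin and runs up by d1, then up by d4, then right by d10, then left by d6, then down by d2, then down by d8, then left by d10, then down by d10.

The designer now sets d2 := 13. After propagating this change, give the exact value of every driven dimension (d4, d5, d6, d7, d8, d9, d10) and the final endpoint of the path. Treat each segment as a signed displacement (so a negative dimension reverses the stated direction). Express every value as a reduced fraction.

d4 = 187/3
d5 = 13/6
d6 = 37/3
d7 = 13/30
d8 = -148/9
d9 = 3
d10 = 65/6
endpoint = (-37/3, 1097/18)

Apply edit: d2 := 13
  d4 = d1 + d3 + d2*4 = 187/3
  d5 = d3/2 = 13/6
  d6 = 8 + d3 = 37/3
  d7 = d5/5 = 13/30
  d8 = d5*2 - d4/3 = -148/9
  d9 = d1/2 = 3
  d10 = d5*5 = 65/6
Walk from origin (0, 0):
  seg 1: up by d1 = 6 → (0, 6)
  seg 2: up by d4 = 187/3 → (0, 205/3)
  seg 3: right by d10 = 65/6 → (65/6, 205/3)
  seg 4: left by d6 = 37/3 → (-3/2, 205/3)
  seg 5: down by d2 = 13 → (-3/2, 166/3)
  seg 6: down by d8 = -148/9 → (-3/2, 646/9)
  seg 7: left by d10 = 65/6 → (-37/3, 646/9)
  seg 8: down by d10 = 65/6 → (-37/3, 1097/18)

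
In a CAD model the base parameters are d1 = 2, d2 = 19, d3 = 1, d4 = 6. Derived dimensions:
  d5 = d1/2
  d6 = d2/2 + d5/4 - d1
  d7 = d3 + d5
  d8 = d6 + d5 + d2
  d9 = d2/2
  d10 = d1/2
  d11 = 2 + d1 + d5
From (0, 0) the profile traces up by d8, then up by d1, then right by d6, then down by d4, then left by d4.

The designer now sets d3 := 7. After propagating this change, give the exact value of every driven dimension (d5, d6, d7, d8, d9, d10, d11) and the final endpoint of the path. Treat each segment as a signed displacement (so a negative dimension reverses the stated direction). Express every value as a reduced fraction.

Apply edit: d3 := 7
  d5 = d1/2 = 1
  d6 = d2/2 + d5/4 - d1 = 31/4
  d7 = d3 + d5 = 8
  d8 = d6 + d5 + d2 = 111/4
  d9 = d2/2 = 19/2
  d10 = d1/2 = 1
  d11 = 2 + d1 + d5 = 5
Walk from origin (0, 0):
  seg 1: up by d8 = 111/4 → (0, 111/4)
  seg 2: up by d1 = 2 → (0, 119/4)
  seg 3: right by d6 = 31/4 → (31/4, 119/4)
  seg 4: down by d4 = 6 → (31/4, 95/4)
  seg 5: left by d4 = 6 → (7/4, 95/4)

d5 = 1
d6 = 31/4
d7 = 8
d8 = 111/4
d9 = 19/2
d10 = 1
d11 = 5
endpoint = (7/4, 95/4)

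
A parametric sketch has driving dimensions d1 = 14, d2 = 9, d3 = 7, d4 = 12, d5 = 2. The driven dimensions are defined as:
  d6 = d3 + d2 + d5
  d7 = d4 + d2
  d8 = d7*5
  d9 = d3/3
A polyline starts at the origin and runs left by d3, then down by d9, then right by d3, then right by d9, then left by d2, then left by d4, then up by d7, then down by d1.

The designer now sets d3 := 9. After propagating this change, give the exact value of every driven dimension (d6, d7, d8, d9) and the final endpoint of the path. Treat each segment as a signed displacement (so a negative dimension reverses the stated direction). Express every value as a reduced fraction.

Apply edit: d3 := 9
  d6 = d3 + d2 + d5 = 20
  d7 = d4 + d2 = 21
  d8 = d7*5 = 105
  d9 = d3/3 = 3
Walk from origin (0, 0):
  seg 1: left by d3 = 9 → (-9, 0)
  seg 2: down by d9 = 3 → (-9, -3)
  seg 3: right by d3 = 9 → (0, -3)
  seg 4: right by d9 = 3 → (3, -3)
  seg 5: left by d2 = 9 → (-6, -3)
  seg 6: left by d4 = 12 → (-18, -3)
  seg 7: up by d7 = 21 → (-18, 18)
  seg 8: down by d1 = 14 → (-18, 4)

d6 = 20
d7 = 21
d8 = 105
d9 = 3
endpoint = (-18, 4)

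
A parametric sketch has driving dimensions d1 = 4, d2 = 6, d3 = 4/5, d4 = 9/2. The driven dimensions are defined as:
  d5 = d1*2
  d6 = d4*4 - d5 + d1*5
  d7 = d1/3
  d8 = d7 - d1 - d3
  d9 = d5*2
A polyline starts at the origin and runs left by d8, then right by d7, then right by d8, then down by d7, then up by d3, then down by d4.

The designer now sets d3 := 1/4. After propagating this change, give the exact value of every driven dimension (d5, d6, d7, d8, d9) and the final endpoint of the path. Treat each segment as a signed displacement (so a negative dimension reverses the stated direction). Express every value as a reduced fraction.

Apply edit: d3 := 1/4
  d5 = d1*2 = 8
  d6 = d4*4 - d5 + d1*5 = 30
  d7 = d1/3 = 4/3
  d8 = d7 - d1 - d3 = -35/12
  d9 = d5*2 = 16
Walk from origin (0, 0):
  seg 1: left by d8 = -35/12 → (35/12, 0)
  seg 2: right by d7 = 4/3 → (17/4, 0)
  seg 3: right by d8 = -35/12 → (4/3, 0)
  seg 4: down by d7 = 4/3 → (4/3, -4/3)
  seg 5: up by d3 = 1/4 → (4/3, -13/12)
  seg 6: down by d4 = 9/2 → (4/3, -67/12)

d5 = 8
d6 = 30
d7 = 4/3
d8 = -35/12
d9 = 16
endpoint = (4/3, -67/12)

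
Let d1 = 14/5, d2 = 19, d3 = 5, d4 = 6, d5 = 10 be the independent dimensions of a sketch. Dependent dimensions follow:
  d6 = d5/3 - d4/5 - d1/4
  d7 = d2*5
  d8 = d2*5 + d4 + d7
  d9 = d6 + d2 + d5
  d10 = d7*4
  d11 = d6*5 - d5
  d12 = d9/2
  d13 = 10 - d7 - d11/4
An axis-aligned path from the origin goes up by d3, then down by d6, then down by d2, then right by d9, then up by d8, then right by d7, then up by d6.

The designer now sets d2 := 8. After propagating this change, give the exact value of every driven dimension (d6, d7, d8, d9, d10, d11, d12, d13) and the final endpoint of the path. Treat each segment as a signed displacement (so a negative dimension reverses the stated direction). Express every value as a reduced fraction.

Apply edit: d2 := 8
  d6 = d5/3 - d4/5 - d1/4 = 43/30
  d7 = d2*5 = 40
  d8 = d2*5 + d4 + d7 = 86
  d9 = d6 + d2 + d5 = 583/30
  d10 = d7*4 = 160
  d11 = d6*5 - d5 = -17/6
  d12 = d9/2 = 583/60
  d13 = 10 - d7 - d11/4 = -703/24
Walk from origin (0, 0):
  seg 1: up by d3 = 5 → (0, 5)
  seg 2: down by d6 = 43/30 → (0, 107/30)
  seg 3: down by d2 = 8 → (0, -133/30)
  seg 4: right by d9 = 583/30 → (583/30, -133/30)
  seg 5: up by d8 = 86 → (583/30, 2447/30)
  seg 6: right by d7 = 40 → (1783/30, 2447/30)
  seg 7: up by d6 = 43/30 → (1783/30, 83)

d6 = 43/30
d7 = 40
d8 = 86
d9 = 583/30
d10 = 160
d11 = -17/6
d12 = 583/60
d13 = -703/24
endpoint = (1783/30, 83)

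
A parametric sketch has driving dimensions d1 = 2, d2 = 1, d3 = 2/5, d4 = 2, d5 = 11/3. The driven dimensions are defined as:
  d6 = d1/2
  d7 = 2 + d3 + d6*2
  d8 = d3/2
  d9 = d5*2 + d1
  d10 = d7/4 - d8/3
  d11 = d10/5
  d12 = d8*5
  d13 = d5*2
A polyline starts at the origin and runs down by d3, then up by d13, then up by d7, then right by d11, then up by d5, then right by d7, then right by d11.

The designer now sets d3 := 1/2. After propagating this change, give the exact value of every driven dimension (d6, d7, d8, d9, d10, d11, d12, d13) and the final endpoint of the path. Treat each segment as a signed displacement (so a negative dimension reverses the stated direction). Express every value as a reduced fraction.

Apply edit: d3 := 1/2
  d6 = d1/2 = 1
  d7 = 2 + d3 + d6*2 = 9/2
  d8 = d3/2 = 1/4
  d9 = d5*2 + d1 = 28/3
  d10 = d7/4 - d8/3 = 25/24
  d11 = d10/5 = 5/24
  d12 = d8*5 = 5/4
  d13 = d5*2 = 22/3
Walk from origin (0, 0):
  seg 1: down by d3 = 1/2 → (0, -1/2)
  seg 2: up by d13 = 22/3 → (0, 41/6)
  seg 3: up by d7 = 9/2 → (0, 34/3)
  seg 4: right by d11 = 5/24 → (5/24, 34/3)
  seg 5: up by d5 = 11/3 → (5/24, 15)
  seg 6: right by d7 = 9/2 → (113/24, 15)
  seg 7: right by d11 = 5/24 → (59/12, 15)

d6 = 1
d7 = 9/2
d8 = 1/4
d9 = 28/3
d10 = 25/24
d11 = 5/24
d12 = 5/4
d13 = 22/3
endpoint = (59/12, 15)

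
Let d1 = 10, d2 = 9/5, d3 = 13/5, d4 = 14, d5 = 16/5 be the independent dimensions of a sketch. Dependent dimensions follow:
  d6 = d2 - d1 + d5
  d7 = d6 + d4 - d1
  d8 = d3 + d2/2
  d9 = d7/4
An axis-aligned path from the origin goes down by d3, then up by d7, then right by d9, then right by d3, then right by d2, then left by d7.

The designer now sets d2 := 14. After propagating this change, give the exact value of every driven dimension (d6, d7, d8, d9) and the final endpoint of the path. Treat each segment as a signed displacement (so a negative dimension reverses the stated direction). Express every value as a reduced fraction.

d6 = 36/5
d7 = 56/5
d8 = 48/5
d9 = 14/5
endpoint = (41/5, 43/5)

Apply edit: d2 := 14
  d6 = d2 - d1 + d5 = 36/5
  d7 = d6 + d4 - d1 = 56/5
  d8 = d3 + d2/2 = 48/5
  d9 = d7/4 = 14/5
Walk from origin (0, 0):
  seg 1: down by d3 = 13/5 → (0, -13/5)
  seg 2: up by d7 = 56/5 → (0, 43/5)
  seg 3: right by d9 = 14/5 → (14/5, 43/5)
  seg 4: right by d3 = 13/5 → (27/5, 43/5)
  seg 5: right by d2 = 14 → (97/5, 43/5)
  seg 6: left by d7 = 56/5 → (41/5, 43/5)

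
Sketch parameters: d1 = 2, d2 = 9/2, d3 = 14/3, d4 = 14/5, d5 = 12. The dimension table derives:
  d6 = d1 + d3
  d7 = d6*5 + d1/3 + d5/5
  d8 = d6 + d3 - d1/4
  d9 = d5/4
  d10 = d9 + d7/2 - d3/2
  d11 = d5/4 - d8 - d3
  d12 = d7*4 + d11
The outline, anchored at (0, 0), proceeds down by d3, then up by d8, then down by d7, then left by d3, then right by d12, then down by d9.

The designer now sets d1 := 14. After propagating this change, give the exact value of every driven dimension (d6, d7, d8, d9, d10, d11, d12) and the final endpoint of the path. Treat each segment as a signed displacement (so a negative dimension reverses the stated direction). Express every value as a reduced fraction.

d6 = 56/3
d7 = 502/5
d8 = 119/6
d9 = 3
d10 = 763/15
d11 = -43/2
d12 = 3801/10
endpoint = (11263/30, -2647/30)

Apply edit: d1 := 14
  d6 = d1 + d3 = 56/3
  d7 = d6*5 + d1/3 + d5/5 = 502/5
  d8 = d6 + d3 - d1/4 = 119/6
  d9 = d5/4 = 3
  d10 = d9 + d7/2 - d3/2 = 763/15
  d11 = d5/4 - d8 - d3 = -43/2
  d12 = d7*4 + d11 = 3801/10
Walk from origin (0, 0):
  seg 1: down by d3 = 14/3 → (0, -14/3)
  seg 2: up by d8 = 119/6 → (0, 91/6)
  seg 3: down by d7 = 502/5 → (0, -2557/30)
  seg 4: left by d3 = 14/3 → (-14/3, -2557/30)
  seg 5: right by d12 = 3801/10 → (11263/30, -2557/30)
  seg 6: down by d9 = 3 → (11263/30, -2647/30)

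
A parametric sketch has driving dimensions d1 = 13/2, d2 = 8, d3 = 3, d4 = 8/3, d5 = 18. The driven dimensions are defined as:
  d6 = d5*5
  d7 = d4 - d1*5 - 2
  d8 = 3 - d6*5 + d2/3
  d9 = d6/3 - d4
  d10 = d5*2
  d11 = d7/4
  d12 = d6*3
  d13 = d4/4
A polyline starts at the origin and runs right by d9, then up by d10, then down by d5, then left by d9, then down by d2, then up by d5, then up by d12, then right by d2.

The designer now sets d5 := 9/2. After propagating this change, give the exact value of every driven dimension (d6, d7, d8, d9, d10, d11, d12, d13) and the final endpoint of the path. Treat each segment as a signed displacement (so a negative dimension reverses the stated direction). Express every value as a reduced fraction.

Apply edit: d5 := 9/2
  d6 = d5*5 = 45/2
  d7 = d4 - d1*5 - 2 = -191/6
  d8 = 3 - d6*5 + d2/3 = -641/6
  d9 = d6/3 - d4 = 29/6
  d10 = d5*2 = 9
  d11 = d7/4 = -191/24
  d12 = d6*3 = 135/2
  d13 = d4/4 = 2/3
Walk from origin (0, 0):
  seg 1: right by d9 = 29/6 → (29/6, 0)
  seg 2: up by d10 = 9 → (29/6, 9)
  seg 3: down by d5 = 9/2 → (29/6, 9/2)
  seg 4: left by d9 = 29/6 → (0, 9/2)
  seg 5: down by d2 = 8 → (0, -7/2)
  seg 6: up by d5 = 9/2 → (0, 1)
  seg 7: up by d12 = 135/2 → (0, 137/2)
  seg 8: right by d2 = 8 → (8, 137/2)

d6 = 45/2
d7 = -191/6
d8 = -641/6
d9 = 29/6
d10 = 9
d11 = -191/24
d12 = 135/2
d13 = 2/3
endpoint = (8, 137/2)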